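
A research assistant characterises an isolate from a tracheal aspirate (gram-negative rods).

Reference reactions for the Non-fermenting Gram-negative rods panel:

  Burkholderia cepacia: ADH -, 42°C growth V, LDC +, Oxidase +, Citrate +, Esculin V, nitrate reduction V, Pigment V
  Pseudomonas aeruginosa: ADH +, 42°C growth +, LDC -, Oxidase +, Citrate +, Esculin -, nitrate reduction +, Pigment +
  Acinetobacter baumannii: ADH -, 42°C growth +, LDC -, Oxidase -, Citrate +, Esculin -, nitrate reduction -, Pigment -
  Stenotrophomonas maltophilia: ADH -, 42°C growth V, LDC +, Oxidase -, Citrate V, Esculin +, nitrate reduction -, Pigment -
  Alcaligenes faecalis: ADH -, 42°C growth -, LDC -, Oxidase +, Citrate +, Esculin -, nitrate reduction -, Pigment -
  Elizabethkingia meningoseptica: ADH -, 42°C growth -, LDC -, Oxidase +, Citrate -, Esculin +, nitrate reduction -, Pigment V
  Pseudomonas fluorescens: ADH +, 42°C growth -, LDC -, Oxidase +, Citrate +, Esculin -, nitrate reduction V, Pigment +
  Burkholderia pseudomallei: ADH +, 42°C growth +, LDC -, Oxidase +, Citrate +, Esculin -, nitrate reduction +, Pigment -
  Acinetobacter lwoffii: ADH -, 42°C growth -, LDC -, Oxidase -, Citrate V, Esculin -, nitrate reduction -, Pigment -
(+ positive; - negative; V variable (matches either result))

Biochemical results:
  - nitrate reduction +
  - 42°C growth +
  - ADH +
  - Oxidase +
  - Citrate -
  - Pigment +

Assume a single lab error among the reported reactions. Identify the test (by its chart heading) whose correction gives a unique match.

As reported, no row in the chart matches all 6 reactions.
Reversing Oxidase → still no organism matches.
Reversing ADH → still no organism matches.
Reversing Pigment → still no organism matches.
Reversing 42°C growth → still no organism matches.
Reversing nitrate reduction → still no organism matches.
Reversing Citrate (to +) → unique match: Pseudomonas aeruginosa.

Citrate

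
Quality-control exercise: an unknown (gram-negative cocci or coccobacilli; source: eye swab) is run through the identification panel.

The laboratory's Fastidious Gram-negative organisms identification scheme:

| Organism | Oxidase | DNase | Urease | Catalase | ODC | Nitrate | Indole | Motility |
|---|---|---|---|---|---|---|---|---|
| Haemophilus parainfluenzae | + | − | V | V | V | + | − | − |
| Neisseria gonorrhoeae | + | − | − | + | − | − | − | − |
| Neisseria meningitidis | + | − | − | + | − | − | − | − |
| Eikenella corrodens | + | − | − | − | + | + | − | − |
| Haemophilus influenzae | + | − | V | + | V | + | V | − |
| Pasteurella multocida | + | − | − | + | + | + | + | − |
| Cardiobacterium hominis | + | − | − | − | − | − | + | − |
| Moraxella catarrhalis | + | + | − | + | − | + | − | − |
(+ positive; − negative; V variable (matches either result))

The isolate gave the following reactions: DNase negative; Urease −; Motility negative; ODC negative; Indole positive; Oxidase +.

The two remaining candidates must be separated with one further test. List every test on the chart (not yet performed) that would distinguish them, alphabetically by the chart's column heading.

DNase −: excludes Moraxella catarrhalis — 7 left.
Oxidase +: all 7 remaining candidates are consistent.
Indole +: excludes Haemophilus parainfluenzae, Neisseria gonorrhoeae, Neisseria meningitidis, Eikenella corrodens — 3 left.
Urease −: all 3 remaining candidates are consistent.
Motility −: all 3 remaining candidates are consistent.
ODC −: excludes Pasteurella multocida — 2 left.
Two candidates remain: Cardiobacterium hominis and Haemophilus influenzae.
  Catalase: Cardiobacterium hominis −, Haemophilus influenzae + — discriminates.
  Nitrate: Cardiobacterium hominis −, Haemophilus influenzae + — discriminates.

Catalase, Nitrate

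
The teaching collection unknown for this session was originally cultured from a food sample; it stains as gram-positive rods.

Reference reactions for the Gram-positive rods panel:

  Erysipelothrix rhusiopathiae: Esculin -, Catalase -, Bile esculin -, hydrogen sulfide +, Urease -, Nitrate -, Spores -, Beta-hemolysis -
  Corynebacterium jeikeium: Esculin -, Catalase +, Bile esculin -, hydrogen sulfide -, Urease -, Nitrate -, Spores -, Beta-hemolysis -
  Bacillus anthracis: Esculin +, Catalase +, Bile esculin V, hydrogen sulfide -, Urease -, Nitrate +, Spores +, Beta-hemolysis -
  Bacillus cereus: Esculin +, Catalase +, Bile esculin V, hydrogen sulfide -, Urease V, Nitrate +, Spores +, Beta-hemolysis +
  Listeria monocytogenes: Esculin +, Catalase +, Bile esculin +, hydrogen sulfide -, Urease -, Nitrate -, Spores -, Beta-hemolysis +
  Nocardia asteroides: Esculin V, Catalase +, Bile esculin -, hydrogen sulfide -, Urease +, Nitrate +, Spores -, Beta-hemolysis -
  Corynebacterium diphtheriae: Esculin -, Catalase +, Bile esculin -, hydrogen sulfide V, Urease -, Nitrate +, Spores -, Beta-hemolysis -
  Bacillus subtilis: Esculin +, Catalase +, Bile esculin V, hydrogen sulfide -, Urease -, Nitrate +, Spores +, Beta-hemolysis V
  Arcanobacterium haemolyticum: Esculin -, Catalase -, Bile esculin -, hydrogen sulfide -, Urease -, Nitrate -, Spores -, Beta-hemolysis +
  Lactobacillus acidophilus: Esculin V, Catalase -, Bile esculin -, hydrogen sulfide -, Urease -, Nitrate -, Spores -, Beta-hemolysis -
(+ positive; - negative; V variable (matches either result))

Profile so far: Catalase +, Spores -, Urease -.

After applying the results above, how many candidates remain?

Urease -: excludes Nocardia asteroides — 9 left.
Catalase +: excludes Erysipelothrix rhusiopathiae, Arcanobacterium haemolyticum, Lactobacillus acidophilus — 6 left.
Spores -: excludes Bacillus anthracis, Bacillus cereus, Bacillus subtilis — 3 left.
Still consistent: Corynebacterium diphtheriae, Corynebacterium jeikeium, Listeria monocytogenes.

3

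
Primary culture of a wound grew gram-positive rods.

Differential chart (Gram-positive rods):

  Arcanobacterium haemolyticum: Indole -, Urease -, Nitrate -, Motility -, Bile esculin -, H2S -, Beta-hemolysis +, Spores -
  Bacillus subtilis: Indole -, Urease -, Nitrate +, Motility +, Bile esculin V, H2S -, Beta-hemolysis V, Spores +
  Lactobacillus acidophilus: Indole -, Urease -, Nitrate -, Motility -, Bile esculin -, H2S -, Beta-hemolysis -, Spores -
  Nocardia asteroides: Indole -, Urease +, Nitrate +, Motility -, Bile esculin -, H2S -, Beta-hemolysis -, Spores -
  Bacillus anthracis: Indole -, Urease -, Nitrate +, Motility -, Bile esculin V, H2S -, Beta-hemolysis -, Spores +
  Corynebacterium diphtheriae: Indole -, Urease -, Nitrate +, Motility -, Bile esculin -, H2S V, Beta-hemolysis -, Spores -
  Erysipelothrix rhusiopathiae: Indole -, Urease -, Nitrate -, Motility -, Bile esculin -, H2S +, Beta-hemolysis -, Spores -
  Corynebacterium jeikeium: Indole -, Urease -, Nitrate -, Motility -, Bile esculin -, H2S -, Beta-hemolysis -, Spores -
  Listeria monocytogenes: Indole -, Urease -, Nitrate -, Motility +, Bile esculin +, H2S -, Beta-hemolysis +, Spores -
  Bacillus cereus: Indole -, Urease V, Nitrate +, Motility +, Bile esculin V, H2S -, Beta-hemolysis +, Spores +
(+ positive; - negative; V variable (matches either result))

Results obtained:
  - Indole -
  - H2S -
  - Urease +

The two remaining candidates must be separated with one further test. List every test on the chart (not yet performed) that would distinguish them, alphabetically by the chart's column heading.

Beta-hemolysis, Motility, Spores

Indole -: all 10 remaining candidates are consistent.
Urease +: excludes 8 organisms — 2 left.
H2S -: all 2 remaining candidates are consistent.
Two candidates remain: Bacillus cereus and Nocardia asteroides.
  Nitrate: + vs + — same for both, does not separate.
  Motility: Bacillus cereus +, Nocardia asteroides - — discriminates.
  Bile esculin: V vs - — variable for at least one, does not separate.
  Beta-hemolysis: Bacillus cereus +, Nocardia asteroides - — discriminates.
  Spores: Bacillus cereus +, Nocardia asteroides - — discriminates.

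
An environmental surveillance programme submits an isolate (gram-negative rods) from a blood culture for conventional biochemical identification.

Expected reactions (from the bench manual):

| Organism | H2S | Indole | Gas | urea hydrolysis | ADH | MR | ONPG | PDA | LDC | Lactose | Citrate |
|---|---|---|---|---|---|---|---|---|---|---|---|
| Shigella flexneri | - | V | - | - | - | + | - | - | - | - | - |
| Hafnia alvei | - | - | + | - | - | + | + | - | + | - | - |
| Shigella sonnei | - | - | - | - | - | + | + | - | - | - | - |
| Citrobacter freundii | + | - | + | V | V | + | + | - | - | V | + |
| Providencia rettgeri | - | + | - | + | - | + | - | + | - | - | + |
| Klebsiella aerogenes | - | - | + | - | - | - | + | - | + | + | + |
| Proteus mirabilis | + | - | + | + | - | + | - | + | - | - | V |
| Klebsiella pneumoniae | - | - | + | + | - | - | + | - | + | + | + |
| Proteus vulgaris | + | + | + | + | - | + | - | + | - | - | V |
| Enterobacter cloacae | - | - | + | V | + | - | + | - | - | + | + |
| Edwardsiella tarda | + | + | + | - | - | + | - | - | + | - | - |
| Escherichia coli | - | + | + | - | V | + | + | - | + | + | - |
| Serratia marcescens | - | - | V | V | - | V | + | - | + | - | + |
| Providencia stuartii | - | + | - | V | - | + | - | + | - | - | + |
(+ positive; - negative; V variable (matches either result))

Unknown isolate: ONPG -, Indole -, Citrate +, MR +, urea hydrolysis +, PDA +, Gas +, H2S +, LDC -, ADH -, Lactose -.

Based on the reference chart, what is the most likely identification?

LDC -: excludes 6 organisms — 8 left.
Indole -: excludes Providencia rettgeri, Proteus vulgaris, Providencia stuartii — 5 left.
urea hydrolysis +: excludes Shigella flexneri, Shigella sonnei — 3 left.
ONPG -: excludes Citrobacter freundii, Enterobacter cloacae — 1 left.
MR +: the one remaining candidate is consistent.
PDA +: the one remaining candidate is consistent.
Citrate +: the one remaining candidate is consistent.
Lactose -: the one remaining candidate is consistent.
ADH -: the one remaining candidate is consistent.
Gas +: the one remaining candidate is consistent.
H2S +: the one remaining candidate is consistent.

Proteus mirabilis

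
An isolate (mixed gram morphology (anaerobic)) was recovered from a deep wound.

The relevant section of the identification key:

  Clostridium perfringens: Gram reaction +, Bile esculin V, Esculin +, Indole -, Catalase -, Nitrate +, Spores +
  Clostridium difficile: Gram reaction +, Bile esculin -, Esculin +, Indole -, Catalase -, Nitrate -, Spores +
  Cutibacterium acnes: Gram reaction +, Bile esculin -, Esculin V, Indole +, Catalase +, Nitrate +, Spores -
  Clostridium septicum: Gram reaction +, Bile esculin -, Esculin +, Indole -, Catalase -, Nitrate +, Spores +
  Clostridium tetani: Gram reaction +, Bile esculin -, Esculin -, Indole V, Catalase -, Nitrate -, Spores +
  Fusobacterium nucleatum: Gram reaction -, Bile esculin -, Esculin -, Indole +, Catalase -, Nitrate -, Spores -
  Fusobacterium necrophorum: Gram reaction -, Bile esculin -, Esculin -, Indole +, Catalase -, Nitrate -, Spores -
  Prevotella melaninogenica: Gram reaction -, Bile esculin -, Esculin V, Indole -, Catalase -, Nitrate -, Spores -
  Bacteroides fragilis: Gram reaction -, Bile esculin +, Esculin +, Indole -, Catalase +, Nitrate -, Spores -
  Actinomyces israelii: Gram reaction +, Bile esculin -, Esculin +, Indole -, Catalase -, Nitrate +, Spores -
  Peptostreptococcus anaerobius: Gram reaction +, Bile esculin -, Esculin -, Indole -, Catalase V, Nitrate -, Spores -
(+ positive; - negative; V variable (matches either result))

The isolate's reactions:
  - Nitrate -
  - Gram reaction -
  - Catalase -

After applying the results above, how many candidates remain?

3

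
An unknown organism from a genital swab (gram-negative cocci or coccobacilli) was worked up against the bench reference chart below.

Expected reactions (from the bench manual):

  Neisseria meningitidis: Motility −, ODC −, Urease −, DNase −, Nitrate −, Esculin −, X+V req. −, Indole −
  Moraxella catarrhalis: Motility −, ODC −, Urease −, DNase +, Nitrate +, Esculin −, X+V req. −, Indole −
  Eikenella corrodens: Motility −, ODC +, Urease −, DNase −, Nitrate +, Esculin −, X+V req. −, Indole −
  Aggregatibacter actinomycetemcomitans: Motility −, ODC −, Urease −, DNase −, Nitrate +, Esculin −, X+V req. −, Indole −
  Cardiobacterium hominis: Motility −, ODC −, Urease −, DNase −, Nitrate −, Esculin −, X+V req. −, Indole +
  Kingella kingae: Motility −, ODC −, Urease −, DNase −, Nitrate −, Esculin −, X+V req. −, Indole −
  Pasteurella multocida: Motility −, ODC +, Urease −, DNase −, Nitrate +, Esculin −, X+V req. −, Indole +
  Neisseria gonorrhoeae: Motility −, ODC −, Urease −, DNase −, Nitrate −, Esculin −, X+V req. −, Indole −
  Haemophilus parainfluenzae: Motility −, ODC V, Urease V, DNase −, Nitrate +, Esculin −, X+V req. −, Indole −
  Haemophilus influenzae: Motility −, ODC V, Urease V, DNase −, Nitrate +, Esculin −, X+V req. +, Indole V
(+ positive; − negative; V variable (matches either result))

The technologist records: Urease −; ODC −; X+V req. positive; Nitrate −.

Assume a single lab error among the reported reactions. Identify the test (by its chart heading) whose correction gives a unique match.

Nitrate

As reported, no row in the chart matches all 4 reactions.
Reversing ODC → still no organism matches.
Reversing Nitrate (to +) → unique match: Haemophilus influenzae.
Reversing X+V req. → 4 organisms match (not unique).
Reversing Urease → still no organism matches.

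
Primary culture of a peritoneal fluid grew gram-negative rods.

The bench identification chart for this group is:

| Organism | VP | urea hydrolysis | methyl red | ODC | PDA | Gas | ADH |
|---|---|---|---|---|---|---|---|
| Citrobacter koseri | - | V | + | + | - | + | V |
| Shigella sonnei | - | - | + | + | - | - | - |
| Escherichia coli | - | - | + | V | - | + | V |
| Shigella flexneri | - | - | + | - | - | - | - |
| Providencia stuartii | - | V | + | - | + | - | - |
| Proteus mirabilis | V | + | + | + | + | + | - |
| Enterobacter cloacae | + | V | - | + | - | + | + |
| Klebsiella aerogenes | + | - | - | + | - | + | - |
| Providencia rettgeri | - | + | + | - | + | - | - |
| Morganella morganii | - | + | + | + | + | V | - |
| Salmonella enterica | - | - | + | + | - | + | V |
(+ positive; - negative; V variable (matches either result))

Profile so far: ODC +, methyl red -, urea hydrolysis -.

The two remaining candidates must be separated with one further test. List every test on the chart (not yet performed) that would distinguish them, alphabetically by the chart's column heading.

methyl red -: excludes 9 organisms — 2 left.
ODC +: all 2 remaining candidates are consistent.
urea hydrolysis -: all 2 remaining candidates are consistent.
Two candidates remain: Enterobacter cloacae and Klebsiella aerogenes.
  VP: + vs + — same for both, does not separate.
  PDA: - vs - — same for both, does not separate.
  Gas: + vs + — same for both, does not separate.
  ADH: Enterobacter cloacae +, Klebsiella aerogenes - — discriminates.

ADH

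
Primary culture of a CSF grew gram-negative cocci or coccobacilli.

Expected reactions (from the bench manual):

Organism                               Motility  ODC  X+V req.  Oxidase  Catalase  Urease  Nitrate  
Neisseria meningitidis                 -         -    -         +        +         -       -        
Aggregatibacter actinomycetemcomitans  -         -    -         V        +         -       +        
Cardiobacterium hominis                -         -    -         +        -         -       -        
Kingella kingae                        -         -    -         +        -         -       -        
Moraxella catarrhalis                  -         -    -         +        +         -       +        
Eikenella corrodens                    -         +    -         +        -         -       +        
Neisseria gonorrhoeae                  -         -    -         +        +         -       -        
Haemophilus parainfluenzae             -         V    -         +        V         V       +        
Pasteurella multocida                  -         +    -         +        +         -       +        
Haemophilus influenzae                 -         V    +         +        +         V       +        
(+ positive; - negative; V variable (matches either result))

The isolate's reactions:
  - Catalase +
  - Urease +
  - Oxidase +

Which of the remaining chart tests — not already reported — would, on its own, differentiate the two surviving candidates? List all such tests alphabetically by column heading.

X+V req.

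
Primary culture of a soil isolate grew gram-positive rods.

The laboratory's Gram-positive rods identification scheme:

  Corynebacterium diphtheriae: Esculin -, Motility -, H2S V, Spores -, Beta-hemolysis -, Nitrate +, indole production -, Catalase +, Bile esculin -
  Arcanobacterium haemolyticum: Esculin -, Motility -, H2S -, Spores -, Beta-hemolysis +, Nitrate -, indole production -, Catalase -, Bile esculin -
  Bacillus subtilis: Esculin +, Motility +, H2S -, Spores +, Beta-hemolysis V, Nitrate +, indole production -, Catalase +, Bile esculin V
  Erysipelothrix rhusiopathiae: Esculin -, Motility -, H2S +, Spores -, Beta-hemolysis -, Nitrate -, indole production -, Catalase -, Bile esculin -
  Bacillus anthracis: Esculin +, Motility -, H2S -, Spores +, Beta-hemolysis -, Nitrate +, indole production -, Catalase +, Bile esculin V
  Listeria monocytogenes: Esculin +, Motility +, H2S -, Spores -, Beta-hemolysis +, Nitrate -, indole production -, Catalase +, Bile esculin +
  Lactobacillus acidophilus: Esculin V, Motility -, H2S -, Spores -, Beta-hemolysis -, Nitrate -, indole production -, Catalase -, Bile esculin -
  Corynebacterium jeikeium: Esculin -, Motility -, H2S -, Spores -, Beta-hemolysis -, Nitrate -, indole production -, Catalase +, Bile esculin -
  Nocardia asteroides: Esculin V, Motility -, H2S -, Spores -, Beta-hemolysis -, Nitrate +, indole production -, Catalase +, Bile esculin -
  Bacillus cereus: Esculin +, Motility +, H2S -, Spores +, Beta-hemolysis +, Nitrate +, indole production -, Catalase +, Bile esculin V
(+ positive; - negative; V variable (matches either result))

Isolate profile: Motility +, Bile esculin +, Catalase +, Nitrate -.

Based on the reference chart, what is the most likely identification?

Listeria monocytogenes

Motility +: excludes 7 organisms — 3 left.
Catalase +: all 3 remaining candidates are consistent.
Nitrate -: excludes Bacillus subtilis, Bacillus cereus — 1 left.
Bile esculin +: the one remaining candidate is consistent.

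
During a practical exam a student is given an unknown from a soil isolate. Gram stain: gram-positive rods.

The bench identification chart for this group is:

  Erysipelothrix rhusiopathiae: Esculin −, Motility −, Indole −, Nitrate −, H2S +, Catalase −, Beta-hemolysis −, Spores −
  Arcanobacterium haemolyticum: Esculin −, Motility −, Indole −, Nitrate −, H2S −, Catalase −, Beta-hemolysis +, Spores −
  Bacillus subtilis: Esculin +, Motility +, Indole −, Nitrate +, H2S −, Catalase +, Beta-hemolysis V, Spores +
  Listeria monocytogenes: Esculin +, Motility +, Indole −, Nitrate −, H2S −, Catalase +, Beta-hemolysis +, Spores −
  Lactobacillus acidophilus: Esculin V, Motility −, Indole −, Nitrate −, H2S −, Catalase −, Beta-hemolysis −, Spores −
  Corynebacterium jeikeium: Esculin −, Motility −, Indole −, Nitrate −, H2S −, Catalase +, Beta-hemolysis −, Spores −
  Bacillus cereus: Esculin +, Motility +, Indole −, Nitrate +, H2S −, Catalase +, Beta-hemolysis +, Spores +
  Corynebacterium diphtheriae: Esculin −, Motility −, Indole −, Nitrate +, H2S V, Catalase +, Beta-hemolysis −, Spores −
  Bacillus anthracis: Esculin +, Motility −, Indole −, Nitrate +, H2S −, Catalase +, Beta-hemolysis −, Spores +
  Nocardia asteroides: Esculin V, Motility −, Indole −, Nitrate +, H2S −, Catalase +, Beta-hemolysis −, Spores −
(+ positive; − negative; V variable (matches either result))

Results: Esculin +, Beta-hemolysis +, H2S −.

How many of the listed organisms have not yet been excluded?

3

H2S −: excludes Erysipelothrix rhusiopathiae — 9 left.
Esculin +: excludes Arcanobacterium haemolyticum, Corynebacterium jeikeium, Corynebacterium diphtheriae — 6 left.
Beta-hemolysis +: excludes Lactobacillus acidophilus, Bacillus anthracis, Nocardia asteroides — 3 left.
Still consistent: Bacillus cereus, Bacillus subtilis, Listeria monocytogenes.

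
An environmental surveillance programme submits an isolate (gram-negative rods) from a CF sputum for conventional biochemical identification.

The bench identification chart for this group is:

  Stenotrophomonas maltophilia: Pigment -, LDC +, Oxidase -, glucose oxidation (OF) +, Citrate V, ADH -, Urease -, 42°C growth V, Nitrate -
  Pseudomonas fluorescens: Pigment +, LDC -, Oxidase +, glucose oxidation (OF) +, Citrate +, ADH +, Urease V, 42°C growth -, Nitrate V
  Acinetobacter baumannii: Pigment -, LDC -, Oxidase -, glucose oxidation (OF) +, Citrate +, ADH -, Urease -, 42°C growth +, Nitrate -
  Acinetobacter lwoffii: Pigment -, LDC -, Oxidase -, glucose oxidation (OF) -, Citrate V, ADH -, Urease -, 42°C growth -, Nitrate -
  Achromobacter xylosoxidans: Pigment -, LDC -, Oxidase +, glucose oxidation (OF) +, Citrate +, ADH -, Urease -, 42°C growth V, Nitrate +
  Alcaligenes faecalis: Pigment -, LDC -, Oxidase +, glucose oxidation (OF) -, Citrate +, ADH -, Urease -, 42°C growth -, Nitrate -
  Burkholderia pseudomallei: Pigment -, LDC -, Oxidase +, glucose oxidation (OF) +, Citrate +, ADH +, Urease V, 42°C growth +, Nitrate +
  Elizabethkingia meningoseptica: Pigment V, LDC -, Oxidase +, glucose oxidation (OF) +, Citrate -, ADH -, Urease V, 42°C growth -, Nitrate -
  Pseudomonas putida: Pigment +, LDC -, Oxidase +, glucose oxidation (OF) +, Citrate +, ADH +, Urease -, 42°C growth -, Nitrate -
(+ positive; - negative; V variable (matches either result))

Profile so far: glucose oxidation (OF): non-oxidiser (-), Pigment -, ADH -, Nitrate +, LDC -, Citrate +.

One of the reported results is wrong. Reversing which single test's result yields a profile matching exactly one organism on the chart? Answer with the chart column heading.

glucose oxidation (OF)

As reported, no row in the chart matches all 6 reactions.
Reversing Pigment → still no organism matches.
Reversing Nitrate → 2 organisms match (not unique).
Reversing LDC → still no organism matches.
Reversing glucose oxidation (OF) (to +) → unique match: Achromobacter xylosoxidans.
Reversing ADH → still no organism matches.
Reversing Citrate → still no organism matches.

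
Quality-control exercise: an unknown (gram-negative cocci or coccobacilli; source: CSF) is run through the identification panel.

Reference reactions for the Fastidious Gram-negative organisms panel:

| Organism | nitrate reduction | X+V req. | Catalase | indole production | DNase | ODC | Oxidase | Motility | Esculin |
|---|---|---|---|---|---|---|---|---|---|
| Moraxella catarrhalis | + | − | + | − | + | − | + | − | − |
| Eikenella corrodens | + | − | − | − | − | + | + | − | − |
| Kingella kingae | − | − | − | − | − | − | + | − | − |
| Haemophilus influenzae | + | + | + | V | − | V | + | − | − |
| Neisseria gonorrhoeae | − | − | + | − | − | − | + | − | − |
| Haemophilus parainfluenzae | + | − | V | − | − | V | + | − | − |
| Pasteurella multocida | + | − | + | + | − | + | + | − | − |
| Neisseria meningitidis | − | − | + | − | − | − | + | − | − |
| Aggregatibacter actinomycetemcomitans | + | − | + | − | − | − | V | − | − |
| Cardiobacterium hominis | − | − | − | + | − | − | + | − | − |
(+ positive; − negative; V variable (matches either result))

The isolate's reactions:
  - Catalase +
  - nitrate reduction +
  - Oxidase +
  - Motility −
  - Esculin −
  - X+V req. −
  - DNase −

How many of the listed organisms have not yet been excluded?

X+V req. −: excludes Haemophilus influenzae — 9 left.
Catalase +: excludes Eikenella corrodens, Kingella kingae, Cardiobacterium hominis — 6 left.
Esculin −: all 6 remaining candidates are consistent.
Motility −: all 6 remaining candidates are consistent.
DNase −: excludes Moraxella catarrhalis — 5 left.
Oxidase +: all 5 remaining candidates are consistent.
nitrate reduction +: excludes Neisseria gonorrhoeae, Neisseria meningitidis — 3 left.
Still consistent: Aggregatibacter actinomycetemcomitans, Haemophilus parainfluenzae, Pasteurella multocida.

3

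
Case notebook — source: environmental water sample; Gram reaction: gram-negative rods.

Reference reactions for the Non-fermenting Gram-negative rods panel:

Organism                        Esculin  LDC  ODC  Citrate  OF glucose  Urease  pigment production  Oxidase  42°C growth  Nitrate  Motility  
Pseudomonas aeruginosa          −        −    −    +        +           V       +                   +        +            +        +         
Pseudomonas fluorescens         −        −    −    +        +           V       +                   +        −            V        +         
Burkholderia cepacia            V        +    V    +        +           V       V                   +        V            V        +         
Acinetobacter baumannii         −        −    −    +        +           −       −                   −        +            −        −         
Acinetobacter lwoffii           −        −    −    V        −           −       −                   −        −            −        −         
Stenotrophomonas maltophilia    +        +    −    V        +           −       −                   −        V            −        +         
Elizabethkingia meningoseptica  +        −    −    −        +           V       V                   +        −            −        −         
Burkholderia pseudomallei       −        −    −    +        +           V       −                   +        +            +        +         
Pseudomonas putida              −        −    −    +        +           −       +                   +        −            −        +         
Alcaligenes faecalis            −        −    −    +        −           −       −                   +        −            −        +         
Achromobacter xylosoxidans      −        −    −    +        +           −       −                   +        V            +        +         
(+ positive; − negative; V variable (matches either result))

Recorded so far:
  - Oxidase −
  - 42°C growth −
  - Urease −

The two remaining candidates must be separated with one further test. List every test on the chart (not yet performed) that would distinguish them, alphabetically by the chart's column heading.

Urease −: all 11 remaining candidates are consistent.
42°C growth −: excludes Pseudomonas aeruginosa, Acinetobacter baumannii, Burkholderia pseudomallei — 8 left.
Oxidase −: excludes 6 organisms — 2 left.
Two candidates remain: Acinetobacter lwoffii and Stenotrophomonas maltophilia.
  Esculin: Acinetobacter lwoffii −, Stenotrophomonas maltophilia + — discriminates.
  LDC: Acinetobacter lwoffii −, Stenotrophomonas maltophilia + — discriminates.
  ODC: − vs − — same for both, does not separate.
  Citrate: V vs V — variable for at least one, does not separate.
  OF glucose: Acinetobacter lwoffii −, Stenotrophomonas maltophilia + — discriminates.
  pigment production: − vs − — same for both, does not separate.
  Nitrate: − vs − — same for both, does not separate.
  Motility: Acinetobacter lwoffii −, Stenotrophomonas maltophilia + — discriminates.

Esculin, LDC, Motility, OF glucose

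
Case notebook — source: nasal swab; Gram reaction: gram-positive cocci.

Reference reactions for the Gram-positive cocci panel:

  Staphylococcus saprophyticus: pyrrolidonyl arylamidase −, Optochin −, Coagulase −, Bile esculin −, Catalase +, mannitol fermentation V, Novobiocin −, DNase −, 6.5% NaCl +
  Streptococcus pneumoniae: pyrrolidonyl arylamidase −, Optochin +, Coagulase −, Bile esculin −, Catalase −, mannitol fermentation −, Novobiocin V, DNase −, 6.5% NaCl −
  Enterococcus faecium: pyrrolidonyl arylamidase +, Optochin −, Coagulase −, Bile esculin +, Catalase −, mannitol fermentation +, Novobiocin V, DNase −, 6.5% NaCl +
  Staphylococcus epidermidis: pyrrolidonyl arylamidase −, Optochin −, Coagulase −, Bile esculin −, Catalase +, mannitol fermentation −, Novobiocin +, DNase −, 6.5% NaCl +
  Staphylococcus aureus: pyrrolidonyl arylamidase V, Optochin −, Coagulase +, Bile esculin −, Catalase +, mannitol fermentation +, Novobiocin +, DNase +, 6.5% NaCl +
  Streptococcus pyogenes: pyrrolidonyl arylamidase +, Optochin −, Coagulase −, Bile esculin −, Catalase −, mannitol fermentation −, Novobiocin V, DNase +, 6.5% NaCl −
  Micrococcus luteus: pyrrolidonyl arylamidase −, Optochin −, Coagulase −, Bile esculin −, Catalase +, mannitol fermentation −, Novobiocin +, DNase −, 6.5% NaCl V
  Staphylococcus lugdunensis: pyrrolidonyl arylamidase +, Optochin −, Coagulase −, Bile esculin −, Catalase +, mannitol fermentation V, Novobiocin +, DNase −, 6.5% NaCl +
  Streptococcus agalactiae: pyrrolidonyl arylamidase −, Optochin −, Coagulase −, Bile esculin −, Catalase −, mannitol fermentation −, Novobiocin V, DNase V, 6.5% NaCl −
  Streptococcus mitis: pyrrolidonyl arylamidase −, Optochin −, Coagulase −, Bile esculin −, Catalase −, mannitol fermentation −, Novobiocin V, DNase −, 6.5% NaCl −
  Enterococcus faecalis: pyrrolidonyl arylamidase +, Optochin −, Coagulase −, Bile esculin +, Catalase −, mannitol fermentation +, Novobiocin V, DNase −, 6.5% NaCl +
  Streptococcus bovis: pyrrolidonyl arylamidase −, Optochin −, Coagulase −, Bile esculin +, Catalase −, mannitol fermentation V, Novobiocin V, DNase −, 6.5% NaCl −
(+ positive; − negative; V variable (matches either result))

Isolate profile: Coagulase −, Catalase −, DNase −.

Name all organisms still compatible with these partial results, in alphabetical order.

Enterococcus faecalis, Enterococcus faecium, Streptococcus agalactiae, Streptococcus bovis, Streptococcus mitis, Streptococcus pneumoniae

Coagulase −: excludes Staphylococcus aureus — 11 left.
DNase −: excludes Streptococcus pyogenes — 10 left.
Catalase −: excludes Staphylococcus saprophyticus, Staphylococcus epidermidis, Micrococcus luteus, Staphylococcus lugdunensis — 6 left.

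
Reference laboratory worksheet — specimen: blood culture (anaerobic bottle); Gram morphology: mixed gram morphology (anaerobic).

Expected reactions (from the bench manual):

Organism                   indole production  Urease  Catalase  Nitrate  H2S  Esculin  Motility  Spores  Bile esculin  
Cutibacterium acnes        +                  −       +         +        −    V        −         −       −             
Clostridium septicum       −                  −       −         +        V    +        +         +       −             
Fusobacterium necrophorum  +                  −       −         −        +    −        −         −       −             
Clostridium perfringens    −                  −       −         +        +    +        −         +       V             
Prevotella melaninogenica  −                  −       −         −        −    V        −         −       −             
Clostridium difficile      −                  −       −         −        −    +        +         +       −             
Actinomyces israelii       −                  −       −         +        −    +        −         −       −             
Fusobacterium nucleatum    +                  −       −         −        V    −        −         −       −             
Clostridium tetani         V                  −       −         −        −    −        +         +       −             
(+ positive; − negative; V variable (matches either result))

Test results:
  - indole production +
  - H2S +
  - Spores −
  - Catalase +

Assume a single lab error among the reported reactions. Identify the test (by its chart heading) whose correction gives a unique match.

H2S

As reported, no row in the chart matches all 4 reactions.
Reversing H2S (to −) → unique match: Cutibacterium acnes.
Reversing indole production → still no organism matches.
Reversing Spores → still no organism matches.
Reversing Catalase → 2 organisms match (not unique).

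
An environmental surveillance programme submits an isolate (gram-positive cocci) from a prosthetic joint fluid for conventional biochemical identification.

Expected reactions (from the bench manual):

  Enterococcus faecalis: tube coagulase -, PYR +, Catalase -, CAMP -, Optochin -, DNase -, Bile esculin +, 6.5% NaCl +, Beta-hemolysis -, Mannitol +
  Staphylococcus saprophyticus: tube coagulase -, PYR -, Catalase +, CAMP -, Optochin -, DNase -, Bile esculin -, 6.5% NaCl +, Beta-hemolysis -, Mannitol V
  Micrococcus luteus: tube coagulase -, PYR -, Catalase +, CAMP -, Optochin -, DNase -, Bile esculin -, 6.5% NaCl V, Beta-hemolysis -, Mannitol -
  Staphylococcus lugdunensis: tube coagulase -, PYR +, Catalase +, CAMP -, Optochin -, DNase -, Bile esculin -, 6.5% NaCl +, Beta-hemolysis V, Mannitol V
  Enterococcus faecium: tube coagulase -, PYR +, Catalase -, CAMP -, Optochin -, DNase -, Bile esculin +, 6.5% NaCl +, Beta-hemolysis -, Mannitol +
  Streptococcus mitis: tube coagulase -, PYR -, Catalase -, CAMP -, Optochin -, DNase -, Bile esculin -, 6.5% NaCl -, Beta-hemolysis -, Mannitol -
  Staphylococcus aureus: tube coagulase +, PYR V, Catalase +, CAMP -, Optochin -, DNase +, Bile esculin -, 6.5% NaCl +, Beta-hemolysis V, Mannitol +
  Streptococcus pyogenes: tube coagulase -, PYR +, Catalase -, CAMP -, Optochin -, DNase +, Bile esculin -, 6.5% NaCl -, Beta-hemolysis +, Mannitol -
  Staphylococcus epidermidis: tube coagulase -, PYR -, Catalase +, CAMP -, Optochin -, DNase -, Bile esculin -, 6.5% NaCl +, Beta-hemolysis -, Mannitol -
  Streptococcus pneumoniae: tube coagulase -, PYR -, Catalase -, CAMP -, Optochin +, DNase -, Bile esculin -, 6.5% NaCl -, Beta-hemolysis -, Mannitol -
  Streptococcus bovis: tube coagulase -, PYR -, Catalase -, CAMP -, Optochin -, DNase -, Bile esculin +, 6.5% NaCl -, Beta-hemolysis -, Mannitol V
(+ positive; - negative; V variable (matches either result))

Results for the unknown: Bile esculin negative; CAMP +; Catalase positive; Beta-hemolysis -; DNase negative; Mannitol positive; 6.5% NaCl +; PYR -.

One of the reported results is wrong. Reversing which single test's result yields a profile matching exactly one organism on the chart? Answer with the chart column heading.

As reported, no row in the chart matches all 8 reactions.
Reversing DNase → still no organism matches.
Reversing PYR → still no organism matches.
Reversing 6.5% NaCl → still no organism matches.
Reversing CAMP (to -) → unique match: Staphylococcus saprophyticus.
Reversing Catalase → still no organism matches.
Reversing Bile esculin → still no organism matches.
Reversing Beta-hemolysis → still no organism matches.
Reversing Mannitol → still no organism matches.

CAMP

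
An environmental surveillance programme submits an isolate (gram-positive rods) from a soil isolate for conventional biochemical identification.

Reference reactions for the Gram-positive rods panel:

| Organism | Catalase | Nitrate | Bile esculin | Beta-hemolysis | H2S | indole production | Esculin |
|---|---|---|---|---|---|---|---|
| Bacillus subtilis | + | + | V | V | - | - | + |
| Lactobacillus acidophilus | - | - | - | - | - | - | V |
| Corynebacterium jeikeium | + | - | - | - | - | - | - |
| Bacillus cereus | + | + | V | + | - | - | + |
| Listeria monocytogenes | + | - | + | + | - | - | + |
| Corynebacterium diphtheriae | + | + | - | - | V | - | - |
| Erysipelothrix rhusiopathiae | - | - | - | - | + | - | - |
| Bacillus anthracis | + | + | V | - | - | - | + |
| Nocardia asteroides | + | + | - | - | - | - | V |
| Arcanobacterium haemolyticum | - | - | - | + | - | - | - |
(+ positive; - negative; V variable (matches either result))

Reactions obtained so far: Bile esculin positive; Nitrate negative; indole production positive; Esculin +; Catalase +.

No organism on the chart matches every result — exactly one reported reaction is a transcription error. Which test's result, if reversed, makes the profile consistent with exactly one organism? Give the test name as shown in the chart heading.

As reported, no row in the chart matches all 5 reactions.
Reversing Nitrate → still no organism matches.
Reversing Catalase → still no organism matches.
Reversing Bile esculin → still no organism matches.
Reversing indole production (to -) → unique match: Listeria monocytogenes.
Reversing Esculin → still no organism matches.

indole production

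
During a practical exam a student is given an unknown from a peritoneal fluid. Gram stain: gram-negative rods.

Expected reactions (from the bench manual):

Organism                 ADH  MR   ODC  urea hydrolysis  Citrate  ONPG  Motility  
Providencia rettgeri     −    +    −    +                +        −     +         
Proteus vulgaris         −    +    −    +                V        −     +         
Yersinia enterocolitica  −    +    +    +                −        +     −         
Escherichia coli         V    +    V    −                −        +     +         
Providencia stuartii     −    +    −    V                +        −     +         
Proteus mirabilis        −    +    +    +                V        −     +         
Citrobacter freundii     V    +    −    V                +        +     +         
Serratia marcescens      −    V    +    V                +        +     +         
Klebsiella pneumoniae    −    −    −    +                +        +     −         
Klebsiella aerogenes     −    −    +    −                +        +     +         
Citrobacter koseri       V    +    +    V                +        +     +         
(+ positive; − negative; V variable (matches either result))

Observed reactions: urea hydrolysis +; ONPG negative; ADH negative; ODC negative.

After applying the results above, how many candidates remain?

3

ADH −: all 11 remaining candidates are consistent.
urea hydrolysis +: excludes Escherichia coli, Klebsiella aerogenes — 9 left.
ONPG −: excludes 5 organisms — 4 left.
ODC −: excludes Proteus mirabilis — 3 left.
Still consistent: Proteus vulgaris, Providencia rettgeri, Providencia stuartii.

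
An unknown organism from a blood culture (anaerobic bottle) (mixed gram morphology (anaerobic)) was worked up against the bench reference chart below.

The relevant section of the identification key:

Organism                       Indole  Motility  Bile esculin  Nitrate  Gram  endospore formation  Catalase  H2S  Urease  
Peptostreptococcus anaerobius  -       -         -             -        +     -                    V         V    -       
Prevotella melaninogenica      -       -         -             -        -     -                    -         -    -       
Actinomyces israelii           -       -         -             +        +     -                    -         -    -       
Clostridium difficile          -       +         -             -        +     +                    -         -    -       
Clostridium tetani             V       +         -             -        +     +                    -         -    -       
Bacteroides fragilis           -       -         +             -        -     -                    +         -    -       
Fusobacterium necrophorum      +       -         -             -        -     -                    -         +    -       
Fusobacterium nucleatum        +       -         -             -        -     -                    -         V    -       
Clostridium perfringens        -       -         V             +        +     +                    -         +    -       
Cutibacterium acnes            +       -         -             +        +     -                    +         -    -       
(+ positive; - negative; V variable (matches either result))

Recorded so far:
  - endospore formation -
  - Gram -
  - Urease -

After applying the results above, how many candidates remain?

4

Urease -: all 10 remaining candidates are consistent.
Gram -: excludes 6 organisms — 4 left.
endospore formation -: all 4 remaining candidates are consistent.
Still consistent: Bacteroides fragilis, Fusobacterium necrophorum, Fusobacterium nucleatum, Prevotella melaninogenica.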